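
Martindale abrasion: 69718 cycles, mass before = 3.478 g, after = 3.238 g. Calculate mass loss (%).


Formula: Mass loss% = ((m_before - m_after) / m_before) * 100
Step 1: Mass loss = 3.478 - 3.238 = 0.24 g
Step 2: Ratio = 0.24 / 3.478 = 0.0690052
Step 3: Mass loss% = 0.0690052 * 100 = 6.90052% ≈ 6.90%

6.90%


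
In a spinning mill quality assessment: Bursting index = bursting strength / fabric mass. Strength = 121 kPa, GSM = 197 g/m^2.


Formula: Bursting Index = Bursting Strength / Fabric GSM
BI = 121 kPa / 197 g/m^2
BI = 0.614 kPa/(g/m^2)

0.614 kPa/(g/m^2)


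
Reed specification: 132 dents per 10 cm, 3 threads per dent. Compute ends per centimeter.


Formula: EPC = (dents per 10 cm * ends per dent) / 10
Step 1: Total ends per 10 cm = 132 * 3 = 396
Step 2: EPC = 396 / 10 = 39.6 ends/cm

39.6 ends/cm


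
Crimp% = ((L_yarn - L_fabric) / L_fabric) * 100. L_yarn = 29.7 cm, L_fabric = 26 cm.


Formula: Crimp% = ((L_yarn - L_fabric) / L_fabric) * 100
Step 1: Extension = 29.7 - 26 = 3.7 cm
Step 2: Crimp% = (3.7 / 26) * 100
Step 3: Crimp% = 0.142308 * 100 = 14.2308% ≈ 14.2%

14.2%


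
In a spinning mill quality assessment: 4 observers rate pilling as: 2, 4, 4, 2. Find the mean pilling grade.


Formula: Mean = sum / count
Sum = 2 + 4 + 4 + 2 = 12
Mean = 12 / 4 = 3.0

3.0


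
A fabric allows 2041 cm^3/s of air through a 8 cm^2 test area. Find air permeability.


Formula: Air Permeability = Airflow / Test Area
AP = 2041 cm^3/s / 8 cm^2
AP = 255.1 cm^3/s/cm^2

255.1 cm^3/s/cm^2


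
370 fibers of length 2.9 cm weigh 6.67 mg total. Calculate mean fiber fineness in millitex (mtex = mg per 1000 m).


Formula: fineness (mtex) = mass (mg) / total length (km) = (mass_mg / total_length_m) * 1000
Step 1: Convert fiber length: 2.9 cm = 0.029 m
Step 2: Total fiber length = 370 * 0.029 = 10.73 m
Step 3: Linear density = 6.67 mg / 10.73 m = 0.6216 mg/m
Step 4: fineness = 0.6216 * 1000 = 621.6 mtex

621.6 mtex


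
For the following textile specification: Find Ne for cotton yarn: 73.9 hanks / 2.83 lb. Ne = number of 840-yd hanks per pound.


Formula: Ne = hanks / mass_lb
Substituting: Ne = 73.9 / 2.83
Ne = 26.1

26.1 Ne


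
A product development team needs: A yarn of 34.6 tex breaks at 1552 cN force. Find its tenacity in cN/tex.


Formula: Tenacity = Breaking force / Linear density
Tenacity = 1552 cN / 34.6 tex
Tenacity = 44.86 cN/tex

44.86 cN/tex


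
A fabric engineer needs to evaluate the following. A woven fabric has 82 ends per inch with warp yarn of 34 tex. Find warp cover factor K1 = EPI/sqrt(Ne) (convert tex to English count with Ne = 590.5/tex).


Formula: K1 = EPI / sqrt(Ne), with Ne = 590.5 / tex_warp
Step 1: Ne = 590.5 / 34 = 17.368
Step 2: sqrt(Ne) = sqrt(17.368) = 4.1675
Step 3: K1 = 82 / 4.1675 = 19.7

19.7


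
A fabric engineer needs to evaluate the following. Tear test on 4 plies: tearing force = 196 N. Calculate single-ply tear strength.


Formula: Per-ply strength = Total force / Number of plies
Per-ply = 196 N / 4
Per-ply = 49 N

49 N


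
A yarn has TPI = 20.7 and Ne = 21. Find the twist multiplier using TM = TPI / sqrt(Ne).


Formula: TM = TPI / sqrt(Ne)
Step 1: sqrt(Ne) = sqrt(21) = 4.5826
Step 2: TM = 20.7 / 4.5826 = 4.52

4.52 TM


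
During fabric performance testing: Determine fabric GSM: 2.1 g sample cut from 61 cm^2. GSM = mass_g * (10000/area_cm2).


Formula: GSM = mass_g / area_m2
Step 1: Convert area: 61 cm^2 = 61 / 10000 = 0.0061 m^2
Step 2: GSM = 2.1 g / 0.0061 m^2 = 344.3 g/m^2

344.3 g/m^2


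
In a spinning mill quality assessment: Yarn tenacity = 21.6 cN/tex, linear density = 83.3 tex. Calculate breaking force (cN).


Formula: Breaking force = Tenacity * Linear density
F = 21.6 cN/tex * 83.3 tex
F = 1799.28 cN

1799.28 cN


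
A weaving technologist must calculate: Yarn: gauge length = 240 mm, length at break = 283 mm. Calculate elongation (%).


Formula: Elongation (%) = ((L_break - L0) / L0) * 100
Step 1: Extension = 283 - 240 = 43 mm
Step 2: Elongation = (43 / 240) * 100
Step 3: Elongation = 0.179167 * 100 = 17.9167% ≈ 17.9%

17.9%


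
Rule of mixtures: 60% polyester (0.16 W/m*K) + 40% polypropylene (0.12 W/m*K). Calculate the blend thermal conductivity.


Formula: Blend property = (fraction_A * property_A) + (fraction_B * property_B)
Step 1: Contribution A = 60/100 * 0.16 W/m*K = 0.096 W/m*K
Step 2: Contribution B = 40/100 * 0.12 W/m*K = 0.048 W/m*K
Step 3: Blend thermal conductivity = 0.096 + 0.048 = 0.144 W/m*K

0.144 W/m*K


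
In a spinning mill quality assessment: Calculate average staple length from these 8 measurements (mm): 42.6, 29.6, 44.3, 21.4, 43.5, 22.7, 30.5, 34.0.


Formula: Mean = sum of lengths / count
Sum = 42.6 + 29.6 + 44.3 + 21.4 + 43.5 + 22.7 + 30.5 + 34.0
Sum = 268.6 mm
Mean = 268.6 / 8 = 33.58 mm

33.58 mm


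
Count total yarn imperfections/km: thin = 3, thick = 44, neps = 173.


Formula: Total = thin places + thick places + neps
Total = 3 + 44 + 173
Total = 220 imperfections/km

220 imperfections/km


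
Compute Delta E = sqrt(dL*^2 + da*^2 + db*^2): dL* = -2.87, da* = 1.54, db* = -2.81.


Formula: Delta E = sqrt(dL*^2 + da*^2 + db*^2)
Step 1: dL*^2 = (-2.87)^2 = 8.2369
Step 2: da*^2 = 1.54^2 = 2.3716
Step 3: db*^2 = (-2.81)^2 = 7.8961
Step 4: Sum = 8.2369 + 2.3716 + 7.8961 = 18.5046
Step 5: Delta E = sqrt(18.5046) = 4.3

4.3 Delta E


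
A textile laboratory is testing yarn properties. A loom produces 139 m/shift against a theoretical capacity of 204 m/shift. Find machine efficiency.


Formula: Efficiency% = (Actual output / Theoretical output) * 100
Efficiency% = (139 / 204) * 100
Efficiency% = 0.681373 * 100 = 68.1373% ≈ 68.1%

68.1%


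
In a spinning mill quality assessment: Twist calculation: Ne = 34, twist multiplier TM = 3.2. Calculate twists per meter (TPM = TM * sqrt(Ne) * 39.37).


Formula: TPM = TM * sqrt(Ne) * 39.37
Step 1: sqrt(Ne) = sqrt(34) = 5.831
Step 2: TM * sqrt(Ne) = 3.2 * 5.831 = 18.6592
Step 3: TPM = 18.6592 * 39.37 = 735 twists/m

735 twists/m


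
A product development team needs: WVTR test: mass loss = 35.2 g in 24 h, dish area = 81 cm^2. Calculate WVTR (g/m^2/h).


Formula: WVTR = mass_loss / (area * time)
Step 1: Convert area: 81 cm^2 = 0.0081 m^2
Step 2: WVTR = 35.2 g / (0.0081 m^2 * 24 h)
Step 3: WVTR = 35.2 / 0.1944 = 181.1 g/m^2/h

181.1 g/m^2/h


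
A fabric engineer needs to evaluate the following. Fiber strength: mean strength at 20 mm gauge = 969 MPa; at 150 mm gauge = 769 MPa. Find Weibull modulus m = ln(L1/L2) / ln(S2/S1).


Formula: m = ln(L1/L2) / ln(S2/S1)
Step 1: ln(L1/L2) = ln(20/150) = -2.01490
Step 2: S2/S1 = 769/969 = 0.7936
Step 3: ln(S2/S1) = ln(0.7936) = -0.23118
Step 4: m = -2.01490 / -0.23118 = 8.72

8.72 (Weibull m)


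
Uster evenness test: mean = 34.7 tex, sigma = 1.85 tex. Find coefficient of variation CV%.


Formula: CV% = (standard deviation / mean) * 100
Step 1: Ratio = 1.85 / 34.7 = 0.053314
Step 2: CV% = 0.053314 * 100 = 5.3314% ≈ 5.3%

5.3%


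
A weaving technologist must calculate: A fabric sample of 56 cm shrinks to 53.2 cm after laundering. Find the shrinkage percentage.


Formula: Shrinkage% = ((L_before - L_after) / L_before) * 100
Step 1: Shrinkage = 56 - 53.2 = 2.8 cm
Step 2: Shrinkage% = (2.8 / 56) * 100
Step 3: Shrinkage% = 0.05 * 100 = 5.0%

5.0%


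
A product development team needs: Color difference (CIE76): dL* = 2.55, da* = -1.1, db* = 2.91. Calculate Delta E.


Formula: Delta E = sqrt(dL*^2 + da*^2 + db*^2)
Step 1: dL*^2 = 2.55^2 = 6.5025
Step 2: da*^2 = (-1.1)^2 = 1.21
Step 3: db*^2 = 2.91^2 = 8.4681
Step 4: Sum = 6.5025 + 1.21 + 8.4681 = 16.1806
Step 5: Delta E = sqrt(16.1806) = 4.02

4.02 Delta E


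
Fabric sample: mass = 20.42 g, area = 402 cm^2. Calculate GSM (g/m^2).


Formula: GSM = mass_g / area_m2
Step 1: Convert area: 402 cm^2 = 402 / 10000 = 0.0402 m^2
Step 2: GSM = 20.42 g / 0.0402 m^2 = 508.0 g/m^2

508.0 g/m^2


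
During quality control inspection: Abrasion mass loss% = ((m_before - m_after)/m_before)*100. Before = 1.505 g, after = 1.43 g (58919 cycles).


Formula: Mass loss% = ((m_before - m_after) / m_before) * 100
Step 1: Mass loss = 1.505 - 1.43 = 0.075 g
Step 2: Ratio = 0.075 / 1.505 = 0.0498339
Step 3: Mass loss% = 0.0498339 * 100 = 4.98339% ≈ 4.98%

4.98%


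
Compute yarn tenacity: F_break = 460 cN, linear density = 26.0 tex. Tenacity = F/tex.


Formula: Tenacity = Breaking force / Linear density
Tenacity = 460 cN / 26.0 tex
Tenacity = 17.69 cN/tex

17.69 cN/tex


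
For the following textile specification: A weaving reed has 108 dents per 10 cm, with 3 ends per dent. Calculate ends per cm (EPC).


Formula: EPC = (dents per 10 cm * ends per dent) / 10
Step 1: Total ends per 10 cm = 108 * 3 = 324
Step 2: EPC = 324 / 10 = 32.4 ends/cm

32.4 ends/cm


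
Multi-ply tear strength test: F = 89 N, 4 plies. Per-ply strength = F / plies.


Formula: Per-ply strength = Total force / Number of plies
Per-ply = 89 N / 4
Per-ply = 22.25 N

22.25 N


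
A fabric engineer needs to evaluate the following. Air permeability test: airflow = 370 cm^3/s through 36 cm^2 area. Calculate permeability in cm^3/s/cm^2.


Formula: Air Permeability = Airflow / Test Area
AP = 370 cm^3/s / 36 cm^2
AP = 10.3 cm^3/s/cm^2

10.3 cm^3/s/cm^2


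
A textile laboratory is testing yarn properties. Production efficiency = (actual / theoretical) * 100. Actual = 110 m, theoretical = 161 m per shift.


Formula: Efficiency% = (Actual output / Theoretical output) * 100
Efficiency% = (110 / 161) * 100
Efficiency% = 0.68323 * 100 = 68.323% ≈ 68.3%

68.3%


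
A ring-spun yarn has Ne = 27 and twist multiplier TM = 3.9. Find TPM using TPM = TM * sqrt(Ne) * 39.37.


Formula: TPM = TM * sqrt(Ne) * 39.37
Step 1: sqrt(Ne) = sqrt(27) = 5.1962
Step 2: TM * sqrt(Ne) = 3.9 * 5.1962 = 20.2652
Step 3: TPM = 20.2652 * 39.37 = 798 twists/m

798 twists/m


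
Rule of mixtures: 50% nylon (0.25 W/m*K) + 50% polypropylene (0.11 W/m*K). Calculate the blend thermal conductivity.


Formula: Blend property = (fraction_A * property_A) + (fraction_B * property_B)
Step 1: Contribution A = 50/100 * 0.25 W/m*K = 0.125 W/m*K
Step 2: Contribution B = 50/100 * 0.11 W/m*K = 0.055 W/m*K
Step 3: Blend thermal conductivity = 0.125 + 0.055 = 0.18 W/m*K

0.18 W/m*K


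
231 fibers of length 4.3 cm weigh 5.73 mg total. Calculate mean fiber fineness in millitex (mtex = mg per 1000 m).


Formula: fineness (mtex) = mass (mg) / total length (km) = (mass_mg / total_length_m) * 1000
Step 1: Convert fiber length: 4.3 cm = 0.043 m
Step 2: Total fiber length = 231 * 0.043 = 9.933 m
Step 3: Linear density = 5.73 mg / 9.933 m = 0.5769 mg/m
Step 4: fineness = 0.5769 * 1000 = 576.9 mtex

576.9 mtex


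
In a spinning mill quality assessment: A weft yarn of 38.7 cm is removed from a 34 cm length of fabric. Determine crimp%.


Formula: Crimp% = ((L_yarn - L_fabric) / L_fabric) * 100
Step 1: Extension = 38.7 - 34 = 4.7 cm
Step 2: Crimp% = (4.7 / 34) * 100
Step 3: Crimp% = 0.138235 * 100 = 13.8235% ≈ 13.8%

13.8%


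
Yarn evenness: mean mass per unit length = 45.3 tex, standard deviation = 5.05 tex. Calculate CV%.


Formula: CV% = (standard deviation / mean) * 100
Step 1: Ratio = 5.05 / 45.3 = 0.111479
Step 2: CV% = 0.111479 * 100 = 11.1479% ≈ 11.1%

11.1%


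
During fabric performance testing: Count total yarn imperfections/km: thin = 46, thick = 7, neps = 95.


Formula: Total = thin places + thick places + neps
Total = 46 + 7 + 95
Total = 148 imperfections/km

148 imperfections/km


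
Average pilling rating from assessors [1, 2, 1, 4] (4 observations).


Formula: Mean = sum / count
Sum = 1 + 2 + 1 + 4 = 8
Mean = 8 / 4 = 2.0

2.0


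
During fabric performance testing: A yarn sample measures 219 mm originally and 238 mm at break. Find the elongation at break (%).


Formula: Elongation (%) = ((L_break - L0) / L0) * 100
Step 1: Extension = 238 - 219 = 19 mm
Step 2: Elongation = (19 / 219) * 100
Step 3: Elongation = 0.086758 * 100 = 8.6758% ≈ 8.7%

8.7%


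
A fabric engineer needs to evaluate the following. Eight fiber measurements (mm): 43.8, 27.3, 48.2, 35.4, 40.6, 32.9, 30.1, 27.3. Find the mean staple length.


Formula: Mean = sum of lengths / count
Sum = 43.8 + 27.3 + 48.2 + 35.4 + 40.6 + 32.9 + 30.1 + 27.3
Sum = 285.6 mm
Mean = 285.6 / 8 = 35.70 mm

35.70 mm


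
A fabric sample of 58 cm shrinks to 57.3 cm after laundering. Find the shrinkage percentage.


Formula: Shrinkage% = ((L_before - L_after) / L_before) * 100
Step 1: Shrinkage = 58 - 57.3 = 0.7 cm
Step 2: Shrinkage% = (0.7 / 58) * 100
Step 3: Shrinkage% = 0.012069 * 100 = 1.2069% ≈ 1.2%

1.2%


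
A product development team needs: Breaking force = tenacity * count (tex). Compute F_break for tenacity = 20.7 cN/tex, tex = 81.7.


Formula: Breaking force = Tenacity * Linear density
F = 20.7 cN/tex * 81.7 tex
F = 1691.19 cN

1691.19 cN


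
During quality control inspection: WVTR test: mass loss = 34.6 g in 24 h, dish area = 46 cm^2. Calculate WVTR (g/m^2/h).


Formula: WVTR = mass_loss / (area * time)
Step 1: Convert area: 46 cm^2 = 0.0046 m^2
Step 2: WVTR = 34.6 g / (0.0046 m^2 * 24 h)
Step 3: WVTR = 34.6 / 0.1104 = 313.4 g/m^2/h

313.4 g/m^2/h


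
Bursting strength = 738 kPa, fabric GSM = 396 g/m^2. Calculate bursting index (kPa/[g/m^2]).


Formula: Bursting Index = Bursting Strength / Fabric GSM
BI = 738 kPa / 396 g/m^2
BI = 1.864 kPa/(g/m^2)

1.864 kPa/(g/m^2)


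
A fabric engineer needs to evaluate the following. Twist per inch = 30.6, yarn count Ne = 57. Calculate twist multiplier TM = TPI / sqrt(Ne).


Formula: TM = TPI / sqrt(Ne)
Step 1: sqrt(Ne) = sqrt(57) = 7.5498
Step 2: TM = 30.6 / 7.5498 = 4.05

4.05 TM


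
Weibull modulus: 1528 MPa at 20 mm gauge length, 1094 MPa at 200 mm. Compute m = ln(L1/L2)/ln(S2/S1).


Formula: m = ln(L1/L2) / ln(S2/S1)
Step 1: ln(L1/L2) = ln(20/200) = -2.30259
Step 2: S2/S1 = 1094/1528 = 0.71597
Step 3: ln(S2/S1) = ln(0.71597) = -0.33412
Step 4: m = -2.30259 / -0.33412 = 6.89

6.89 (Weibull m)


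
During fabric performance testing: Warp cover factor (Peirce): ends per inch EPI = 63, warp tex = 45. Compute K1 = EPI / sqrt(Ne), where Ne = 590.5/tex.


Formula: K1 = EPI / sqrt(Ne), with Ne = 590.5 / tex_warp
Step 1: Ne = 590.5 / 45 = 13.122
Step 2: sqrt(Ne) = sqrt(13.122) = 3.6224
Step 3: K1 = 63 / 3.6224 = 17.4

17.4


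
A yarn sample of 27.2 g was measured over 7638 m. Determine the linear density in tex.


Formula: Tex = (mass_g / length_m) * 1000
Substituting: Tex = (27.2 / 7638) * 1000
Intermediate: 27.2 / 7638 = 0.00356114 g/m
Tex = 0.00356114 * 1000 = 3.56 tex

3.56 tex


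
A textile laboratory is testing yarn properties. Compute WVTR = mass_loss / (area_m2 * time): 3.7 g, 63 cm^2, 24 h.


Formula: WVTR = mass_loss / (area * time)
Step 1: Convert area: 63 cm^2 = 0.0063 m^2
Step 2: WVTR = 3.7 g / (0.0063 m^2 * 24 h)
Step 3: WVTR = 3.7 / 0.1512 = 24.5 g/m^2/h

24.5 g/m^2/h


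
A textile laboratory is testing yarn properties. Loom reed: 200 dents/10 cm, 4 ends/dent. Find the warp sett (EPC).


Formula: EPC = (dents per 10 cm * ends per dent) / 10
Step 1: Total ends per 10 cm = 200 * 4 = 800
Step 2: EPC = 800 / 10 = 80.0 ends/cm

80.0 ends/cm


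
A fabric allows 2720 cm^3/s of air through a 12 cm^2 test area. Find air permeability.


Formula: Air Permeability = Airflow / Test Area
AP = 2720 cm^3/s / 12 cm^2
AP = 226.7 cm^3/s/cm^2

226.7 cm^3/s/cm^2


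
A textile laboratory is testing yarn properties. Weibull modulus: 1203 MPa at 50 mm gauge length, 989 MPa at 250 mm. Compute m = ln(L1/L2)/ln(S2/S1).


Formula: m = ln(L1/L2) / ln(S2/S1)
Step 1: ln(L1/L2) = ln(50/250) = -1.60944
Step 2: S2/S1 = 989/1203 = 0.82211
Step 3: ln(S2/S1) = ln(0.82211) = -0.19588
Step 4: m = -1.60944 / -0.19588 = 8.22

8.22 (Weibull m)


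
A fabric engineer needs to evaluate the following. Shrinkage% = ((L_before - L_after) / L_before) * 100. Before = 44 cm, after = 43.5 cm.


Formula: Shrinkage% = ((L_before - L_after) / L_before) * 100
Step 1: Shrinkage = 44 - 43.5 = 0.5 cm
Step 2: Shrinkage% = (0.5 / 44) * 100
Step 3: Shrinkage% = 0.011364 * 100 = 1.1364% ≈ 1.1%

1.1%


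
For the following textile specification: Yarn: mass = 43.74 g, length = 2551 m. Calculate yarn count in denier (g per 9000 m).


Formula: den = (mass_g / length_m) * 9000
Substituting: den = (43.74 / 2551) * 9000
Intermediate: 43.74 / 2551 = 0.01714622 g/m
den = 0.01714622 * 9000 = 154.3 denier

154.3 denier


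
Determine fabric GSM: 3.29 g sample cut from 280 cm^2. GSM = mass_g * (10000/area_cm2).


Formula: GSM = mass_g / area_m2
Step 1: Convert area: 280 cm^2 = 280 / 10000 = 0.028 m^2
Step 2: GSM = 3.29 g / 0.028 m^2 = 117.5 g/m^2

117.5 g/m^2


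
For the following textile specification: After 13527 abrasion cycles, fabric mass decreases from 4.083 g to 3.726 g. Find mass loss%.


Formula: Mass loss% = ((m_before - m_after) / m_before) * 100
Step 1: Mass loss = 4.083 - 3.726 = 0.357 g
Step 2: Ratio = 0.357 / 4.083 = 0.0874357
Step 3: Mass loss% = 0.0874357 * 100 = 8.74357% ≈ 8.74%

8.74%


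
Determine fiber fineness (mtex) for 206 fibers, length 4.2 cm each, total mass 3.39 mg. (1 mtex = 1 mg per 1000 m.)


Formula: fineness (mtex) = mass (mg) / total length (km) = (mass_mg / total_length_m) * 1000
Step 1: Convert fiber length: 4.2 cm = 0.042 m
Step 2: Total fiber length = 206 * 0.042 = 8.652 m
Step 3: Linear density = 3.39 mg / 8.652 m = 0.3918 mg/m
Step 4: fineness = 0.3918 * 1000 = 391.8 mtex

391.8 mtex


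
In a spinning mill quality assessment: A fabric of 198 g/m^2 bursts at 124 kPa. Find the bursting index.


Formula: Bursting Index = Bursting Strength / Fabric GSM
BI = 124 kPa / 198 g/m^2
BI = 0.626 kPa/(g/m^2)

0.626 kPa/(g/m^2)


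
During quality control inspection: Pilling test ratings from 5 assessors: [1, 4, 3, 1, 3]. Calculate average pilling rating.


Formula: Mean = sum / count
Sum = 1 + 4 + 3 + 1 + 3 = 12
Mean = 12 / 5 = 2.4

2.4


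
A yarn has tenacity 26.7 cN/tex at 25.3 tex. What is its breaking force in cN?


Formula: Breaking force = Tenacity * Linear density
F = 26.7 cN/tex * 25.3 tex
F = 675.51 cN

675.51 cN


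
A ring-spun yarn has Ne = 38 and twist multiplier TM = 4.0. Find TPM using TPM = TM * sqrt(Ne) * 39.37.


Formula: TPM = TM * sqrt(Ne) * 39.37
Step 1: sqrt(Ne) = sqrt(38) = 6.1644
Step 2: TM * sqrt(Ne) = 4.0 * 6.1644 = 24.6576
Step 3: TPM = 24.6576 * 39.37 = 971 twists/m

971 twists/m


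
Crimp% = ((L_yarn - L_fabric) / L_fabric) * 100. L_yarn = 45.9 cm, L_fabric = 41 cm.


Formula: Crimp% = ((L_yarn - L_fabric) / L_fabric) * 100
Step 1: Extension = 45.9 - 41 = 4.9 cm
Step 2: Crimp% = (4.9 / 41) * 100
Step 3: Crimp% = 0.119512 * 100 = 11.9512% ≈ 12.0%

12.0%


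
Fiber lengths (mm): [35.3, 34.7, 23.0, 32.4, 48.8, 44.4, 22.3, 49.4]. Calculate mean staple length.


Formula: Mean = sum of lengths / count
Sum = 35.3 + 34.7 + 23.0 + 32.4 + 48.8 + 44.4 + 22.3 + 49.4
Sum = 290.3 mm
Mean = 290.3 / 8 = 36.29 mm

36.29 mm


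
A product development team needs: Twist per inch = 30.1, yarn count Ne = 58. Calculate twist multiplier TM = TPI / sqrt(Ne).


Formula: TM = TPI / sqrt(Ne)
Step 1: sqrt(Ne) = sqrt(58) = 7.6158
Step 2: TM = 30.1 / 7.6158 = 3.95

3.95 TM


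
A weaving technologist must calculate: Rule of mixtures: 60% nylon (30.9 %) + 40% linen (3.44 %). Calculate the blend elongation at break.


Formula: Blend property = (fraction_A * property_A) + (fraction_B * property_B)
Step 1: Contribution A = 60/100 * 30.9 % = 18.54 %
Step 2: Contribution B = 40/100 * 3.44 % = 1.376 %
Step 3: Blend elongation at break = 18.54 + 1.376 = 19.916 %

19.916 %


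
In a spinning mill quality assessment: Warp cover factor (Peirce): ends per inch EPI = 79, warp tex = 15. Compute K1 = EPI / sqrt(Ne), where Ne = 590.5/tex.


Formula: K1 = EPI / sqrt(Ne), with Ne = 590.5 / tex_warp
Step 1: Ne = 590.5 / 15 = 39.367
Step 2: sqrt(Ne) = sqrt(39.367) = 6.2743
Step 3: K1 = 79 / 6.2743 = 12.6

12.6


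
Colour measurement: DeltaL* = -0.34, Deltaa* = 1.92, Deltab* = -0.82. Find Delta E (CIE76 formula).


Formula: Delta E = sqrt(dL*^2 + da*^2 + db*^2)
Step 1: dL*^2 = (-0.34)^2 = 0.1156
Step 2: da*^2 = 1.92^2 = 3.6864
Step 3: db*^2 = (-0.82)^2 = 0.6724
Step 4: Sum = 0.1156 + 3.6864 + 0.6724 = 4.4744
Step 5: Delta E = sqrt(4.4744) = 2.12

2.12 Delta E


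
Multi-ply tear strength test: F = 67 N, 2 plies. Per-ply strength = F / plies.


Formula: Per-ply strength = Total force / Number of plies
Per-ply = 67 N / 2
Per-ply = 33.5 N

33.5 N


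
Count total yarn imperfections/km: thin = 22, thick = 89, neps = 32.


Formula: Total = thin places + thick places + neps
Total = 22 + 89 + 32
Total = 143 imperfections/km

143 imperfections/km


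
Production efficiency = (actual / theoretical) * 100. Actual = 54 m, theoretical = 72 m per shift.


Formula: Efficiency% = (Actual output / Theoretical output) * 100
Efficiency% = (54 / 72) * 100
Efficiency% = 0.75 * 100 = 75.0%

75.0%


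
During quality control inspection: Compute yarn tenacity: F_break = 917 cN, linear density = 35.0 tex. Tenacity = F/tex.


Formula: Tenacity = Breaking force / Linear density
Tenacity = 917 cN / 35.0 tex
Tenacity = 26.20 cN/tex

26.20 cN/tex


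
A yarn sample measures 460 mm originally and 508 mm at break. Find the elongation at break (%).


Formula: Elongation (%) = ((L_break - L0) / L0) * 100
Step 1: Extension = 508 - 460 = 48 mm
Step 2: Elongation = (48 / 460) * 100
Step 3: Elongation = 0.104348 * 100 = 10.4348% ≈ 10.4%

10.4%


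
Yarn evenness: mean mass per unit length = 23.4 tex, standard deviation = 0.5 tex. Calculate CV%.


Formula: CV% = (standard deviation / mean) * 100
Step 1: Ratio = 0.5 / 23.4 = 0.021368
Step 2: CV% = 0.021368 * 100 = 2.1368% ≈ 2.1%

2.1%


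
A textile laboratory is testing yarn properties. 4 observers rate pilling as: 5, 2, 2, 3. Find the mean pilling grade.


Formula: Mean = sum / count
Sum = 5 + 2 + 2 + 3 = 12
Mean = 12 / 4 = 3.0

3.0


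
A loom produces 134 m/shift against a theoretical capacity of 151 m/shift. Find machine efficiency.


Formula: Efficiency% = (Actual output / Theoretical output) * 100
Efficiency% = (134 / 151) * 100
Efficiency% = 0.887417 * 100 = 88.7417% ≈ 88.7%

88.7%


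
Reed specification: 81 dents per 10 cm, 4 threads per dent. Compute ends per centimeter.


Formula: EPC = (dents per 10 cm * ends per dent) / 10
Step 1: Total ends per 10 cm = 81 * 4 = 324
Step 2: EPC = 324 / 10 = 32.4 ends/cm

32.4 ends/cm


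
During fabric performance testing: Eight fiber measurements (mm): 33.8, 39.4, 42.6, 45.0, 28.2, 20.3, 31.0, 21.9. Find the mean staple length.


Formula: Mean = sum of lengths / count
Sum = 33.8 + 39.4 + 42.6 + 45.0 + 28.2 + 20.3 + 31.0 + 21.9
Sum = 262.2 mm
Mean = 262.2 / 8 = 32.78 mm

32.78 mm


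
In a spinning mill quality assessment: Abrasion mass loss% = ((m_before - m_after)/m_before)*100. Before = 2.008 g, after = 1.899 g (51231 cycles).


Formula: Mass loss% = ((m_before - m_after) / m_before) * 100
Step 1: Mass loss = 2.008 - 1.899 = 0.109 g
Step 2: Ratio = 0.109 / 2.008 = 0.0542829
Step 3: Mass loss% = 0.0542829 * 100 = 5.42829% ≈ 5.43%

5.43%


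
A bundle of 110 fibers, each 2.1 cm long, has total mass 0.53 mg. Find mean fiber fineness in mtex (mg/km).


Formula: fineness (mtex) = mass (mg) / total length (km) = (mass_mg / total_length_m) * 1000
Step 1: Convert fiber length: 2.1 cm = 0.021 m
Step 2: Total fiber length = 110 * 0.021 = 2.31 m
Step 3: Linear density = 0.53 mg / 2.31 m = 0.2294 mg/m
Step 4: fineness = 0.2294 * 1000 = 229.4 mtex

229.4 mtex


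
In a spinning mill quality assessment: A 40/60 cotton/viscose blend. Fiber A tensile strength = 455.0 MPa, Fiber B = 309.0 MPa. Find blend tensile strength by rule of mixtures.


Formula: Blend property = (fraction_A * property_A) + (fraction_B * property_B)
Step 1: Contribution A = 40/100 * 455.0 MPa = 182.0 MPa
Step 2: Contribution B = 60/100 * 309.0 MPa = 185.4 MPa
Step 3: Blend tensile strength = 182.0 + 185.4 = 367.4 MPa

367.4 MPa


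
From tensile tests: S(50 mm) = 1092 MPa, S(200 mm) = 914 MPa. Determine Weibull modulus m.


Formula: m = ln(L1/L2) / ln(S2/S1)
Step 1: ln(L1/L2) = ln(50/200) = -1.38629
Step 2: S2/S1 = 914/1092 = 0.837
Step 3: ln(S2/S1) = ln(0.837) = -0.17793
Step 4: m = -1.38629 / -0.17793 = 7.79

7.79 (Weibull m)


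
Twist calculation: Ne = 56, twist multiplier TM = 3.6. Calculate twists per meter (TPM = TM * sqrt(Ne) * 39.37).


Formula: TPM = TM * sqrt(Ne) * 39.37
Step 1: sqrt(Ne) = sqrt(56) = 7.4833
Step 2: TM * sqrt(Ne) = 3.6 * 7.4833 = 26.9399
Step 3: TPM = 26.9399 * 39.37 = 1061 twists/m

1061 twists/m


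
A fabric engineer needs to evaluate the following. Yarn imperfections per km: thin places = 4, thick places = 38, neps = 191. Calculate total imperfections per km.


Formula: Total = thin places + thick places + neps
Total = 4 + 38 + 191
Total = 233 imperfections/km

233 imperfections/km


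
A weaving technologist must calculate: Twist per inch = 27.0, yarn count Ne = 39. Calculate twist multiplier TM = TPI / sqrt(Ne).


Formula: TM = TPI / sqrt(Ne)
Step 1: sqrt(Ne) = sqrt(39) = 6.245
Step 2: TM = 27.0 / 6.245 = 4.32

4.32 TM


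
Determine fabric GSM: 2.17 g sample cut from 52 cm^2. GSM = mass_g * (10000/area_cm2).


Formula: GSM = mass_g / area_m2
Step 1: Convert area: 52 cm^2 = 52 / 10000 = 0.0052 m^2
Step 2: GSM = 2.17 g / 0.0052 m^2 = 417.3 g/m^2

417.3 g/m^2


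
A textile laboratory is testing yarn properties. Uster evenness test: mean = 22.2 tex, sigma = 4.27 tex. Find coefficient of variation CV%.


Formula: CV% = (standard deviation / mean) * 100
Step 1: Ratio = 4.27 / 22.2 = 0.192342
Step 2: CV% = 0.192342 * 100 = 19.2342% ≈ 19.2%

19.2%


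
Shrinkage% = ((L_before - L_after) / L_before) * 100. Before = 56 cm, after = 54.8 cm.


Formula: Shrinkage% = ((L_before - L_after) / L_before) * 100
Step 1: Shrinkage = 56 - 54.8 = 1.2 cm
Step 2: Shrinkage% = (1.2 / 56) * 100
Step 3: Shrinkage% = 0.021429 * 100 = 2.1429% ≈ 2.1%

2.1%


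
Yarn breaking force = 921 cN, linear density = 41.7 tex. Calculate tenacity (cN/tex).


Formula: Tenacity = Breaking force / Linear density
Tenacity = 921 cN / 41.7 tex
Tenacity = 22.09 cN/tex

22.09 cN/tex


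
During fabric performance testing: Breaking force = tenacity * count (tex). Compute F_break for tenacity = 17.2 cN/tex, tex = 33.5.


Formula: Breaking force = Tenacity * Linear density
F = 17.2 cN/tex * 33.5 tex
F = 576.20 cN

576.20 cN


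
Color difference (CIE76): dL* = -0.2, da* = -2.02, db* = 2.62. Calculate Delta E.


Formula: Delta E = sqrt(dL*^2 + da*^2 + db*^2)
Step 1: dL*^2 = (-0.2)^2 = 0.04
Step 2: da*^2 = (-2.02)^2 = 4.0804
Step 3: db*^2 = 2.62^2 = 6.8644
Step 4: Sum = 0.04 + 4.0804 + 6.8644 = 10.9848
Step 5: Delta E = sqrt(10.9848) = 3.31

3.31 Delta E


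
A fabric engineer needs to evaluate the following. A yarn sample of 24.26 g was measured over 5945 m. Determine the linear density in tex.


Formula: Tex = (mass_g / length_m) * 1000
Substituting: Tex = (24.26 / 5945) * 1000
Intermediate: 24.26 / 5945 = 0.00408074 g/m
Tex = 0.00408074 * 1000 = 4.08 tex

4.08 tex


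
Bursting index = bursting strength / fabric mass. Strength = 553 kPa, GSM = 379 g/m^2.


Formula: Bursting Index = Bursting Strength / Fabric GSM
BI = 553 kPa / 379 g/m^2
BI = 1.459 kPa/(g/m^2)

1.459 kPa/(g/m^2)


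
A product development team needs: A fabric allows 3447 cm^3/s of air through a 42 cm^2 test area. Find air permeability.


Formula: Air Permeability = Airflow / Test Area
AP = 3447 cm^3/s / 42 cm^2
AP = 82.1 cm^3/s/cm^2

82.1 cm^3/s/cm^2


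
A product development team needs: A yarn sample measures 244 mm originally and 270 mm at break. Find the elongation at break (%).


Formula: Elongation (%) = ((L_break - L0) / L0) * 100
Step 1: Extension = 270 - 244 = 26 mm
Step 2: Elongation = (26 / 244) * 100
Step 3: Elongation = 0.106557 * 100 = 10.6557% ≈ 10.7%

10.7%


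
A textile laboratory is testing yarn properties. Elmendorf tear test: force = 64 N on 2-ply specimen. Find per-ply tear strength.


Formula: Per-ply strength = Total force / Number of plies
Per-ply = 64 N / 2
Per-ply = 32 N

32 N


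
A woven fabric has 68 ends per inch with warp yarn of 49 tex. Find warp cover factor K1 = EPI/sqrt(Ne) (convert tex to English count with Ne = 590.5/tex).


Formula: K1 = EPI / sqrt(Ne), with Ne = 590.5 / tex_warp
Step 1: Ne = 590.5 / 49 = 12.051
Step 2: sqrt(Ne) = sqrt(12.051) = 3.4715
Step 3: K1 = 68 / 3.4715 = 19.6

19.6


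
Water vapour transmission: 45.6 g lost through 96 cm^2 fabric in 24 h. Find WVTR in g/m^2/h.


Formula: WVTR = mass_loss / (area * time)
Step 1: Convert area: 96 cm^2 = 0.0096 m^2
Step 2: WVTR = 45.6 g / (0.0096 m^2 * 24 h)
Step 3: WVTR = 45.6 / 0.2304 = 197.9 g/m^2/h

197.9 g/m^2/h


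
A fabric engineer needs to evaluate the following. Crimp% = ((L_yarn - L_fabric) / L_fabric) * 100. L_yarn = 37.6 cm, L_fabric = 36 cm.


Formula: Crimp% = ((L_yarn - L_fabric) / L_fabric) * 100
Step 1: Extension = 37.6 - 36 = 1.6 cm
Step 2: Crimp% = (1.6 / 36) * 100
Step 3: Crimp% = 0.044444 * 100 = 4.4444% ≈ 4.4%

4.4%


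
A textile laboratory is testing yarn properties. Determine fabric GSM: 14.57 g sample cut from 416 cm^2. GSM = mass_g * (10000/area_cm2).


Formula: GSM = mass_g / area_m2
Step 1: Convert area: 416 cm^2 = 416 / 10000 = 0.0416 m^2
Step 2: GSM = 14.57 g / 0.0416 m^2 = 350.2 g/m^2

350.2 g/m^2


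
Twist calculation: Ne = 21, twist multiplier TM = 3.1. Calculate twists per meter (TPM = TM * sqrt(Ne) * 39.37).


Formula: TPM = TM * sqrt(Ne) * 39.37
Step 1: sqrt(Ne) = sqrt(21) = 4.5826
Step 2: TM * sqrt(Ne) = 3.1 * 4.5826 = 14.2061
Step 3: TPM = 14.2061 * 39.37 = 559 twists/m

559 twists/m


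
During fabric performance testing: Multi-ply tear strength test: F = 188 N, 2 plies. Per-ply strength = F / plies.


Formula: Per-ply strength = Total force / Number of plies
Per-ply = 188 N / 2
Per-ply = 94 N

94 N


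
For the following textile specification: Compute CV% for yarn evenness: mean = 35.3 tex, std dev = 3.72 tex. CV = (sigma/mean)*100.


Formula: CV% = (standard deviation / mean) * 100
Step 1: Ratio = 3.72 / 35.3 = 0.105382
Step 2: CV% = 0.105382 * 100 = 10.5382% ≈ 10.5%

10.5%


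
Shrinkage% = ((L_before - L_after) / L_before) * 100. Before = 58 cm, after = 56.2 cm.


Formula: Shrinkage% = ((L_before - L_after) / L_before) * 100
Step 1: Shrinkage = 58 - 56.2 = 1.8 cm
Step 2: Shrinkage% = (1.8 / 58) * 100
Step 3: Shrinkage% = 0.031034 * 100 = 3.1034% ≈ 3.1%

3.1%


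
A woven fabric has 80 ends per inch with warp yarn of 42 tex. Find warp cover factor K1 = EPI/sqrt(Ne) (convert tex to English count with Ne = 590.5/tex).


Formula: K1 = EPI / sqrt(Ne), with Ne = 590.5 / tex_warp
Step 1: Ne = 590.5 / 42 = 14.06
Step 2: sqrt(Ne) = sqrt(14.06) = 3.7497
Step 3: K1 = 80 / 3.7497 = 21.3

21.3


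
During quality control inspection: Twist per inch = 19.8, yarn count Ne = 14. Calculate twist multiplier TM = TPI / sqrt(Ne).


Formula: TM = TPI / sqrt(Ne)
Step 1: sqrt(Ne) = sqrt(14) = 3.7417
Step 2: TM = 19.8 / 3.7417 = 5.29

5.29 TM


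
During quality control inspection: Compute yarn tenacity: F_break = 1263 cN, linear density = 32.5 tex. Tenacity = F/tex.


Formula: Tenacity = Breaking force / Linear density
Tenacity = 1263 cN / 32.5 tex
Tenacity = 38.86 cN/tex

38.86 cN/tex


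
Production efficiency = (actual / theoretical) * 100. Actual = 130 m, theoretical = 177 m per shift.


Formula: Efficiency% = (Actual output / Theoretical output) * 100
Efficiency% = (130 / 177) * 100
Efficiency% = 0.734463 * 100 = 73.4463% ≈ 73.4%

73.4%


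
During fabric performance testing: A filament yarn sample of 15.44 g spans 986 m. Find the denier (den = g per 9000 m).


Formula: den = (mass_g / length_m) * 9000
Substituting: den = (15.44 / 986) * 9000
Intermediate: 15.44 / 986 = 0.01565923 g/m
den = 0.01565923 * 9000 = 140.9 denier

140.9 denier


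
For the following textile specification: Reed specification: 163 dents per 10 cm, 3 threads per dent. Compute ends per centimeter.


Formula: EPC = (dents per 10 cm * ends per dent) / 10
Step 1: Total ends per 10 cm = 163 * 3 = 489
Step 2: EPC = 489 / 10 = 48.9 ends/cm

48.9 ends/cm


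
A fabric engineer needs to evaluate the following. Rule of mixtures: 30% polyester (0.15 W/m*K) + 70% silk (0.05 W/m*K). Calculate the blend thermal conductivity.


Formula: Blend property = (fraction_A * property_A) + (fraction_B * property_B)
Step 1: Contribution A = 30/100 * 0.15 W/m*K = 0.045 W/m*K
Step 2: Contribution B = 70/100 * 0.05 W/m*K = 0.035 W/m*K
Step 3: Blend thermal conductivity = 0.045 + 0.035 = 0.08 W/m*K

0.08 W/m*K


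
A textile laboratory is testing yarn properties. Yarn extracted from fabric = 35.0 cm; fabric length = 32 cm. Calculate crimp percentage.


Formula: Crimp% = ((L_yarn - L_fabric) / L_fabric) * 100
Step 1: Extension = 35.0 - 32 = 3.0 cm
Step 2: Crimp% = (3.0 / 32) * 100
Step 3: Crimp% = 0.09375 * 100 = 9.375% ≈ 9.4%

9.4%


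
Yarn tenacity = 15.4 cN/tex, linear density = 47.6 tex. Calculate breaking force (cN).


Formula: Breaking force = Tenacity * Linear density
F = 15.4 cN/tex * 47.6 tex
F = 733.04 cN

733.04 cN


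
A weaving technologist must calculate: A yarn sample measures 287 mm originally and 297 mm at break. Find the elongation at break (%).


Formula: Elongation (%) = ((L_break - L0) / L0) * 100
Step 1: Extension = 297 - 287 = 10 mm
Step 2: Elongation = (10 / 287) * 100
Step 3: Elongation = 0.034843 * 100 = 3.4843% ≈ 3.5%

3.5%


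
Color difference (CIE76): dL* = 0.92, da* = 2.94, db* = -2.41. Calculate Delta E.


Formula: Delta E = sqrt(dL*^2 + da*^2 + db*^2)
Step 1: dL*^2 = 0.92^2 = 0.8464
Step 2: da*^2 = 2.94^2 = 8.6436
Step 3: db*^2 = (-2.41)^2 = 5.8081
Step 4: Sum = 0.8464 + 8.6436 + 5.8081 = 15.2981
Step 5: Delta E = sqrt(15.2981) = 3.91

3.91 Delta E


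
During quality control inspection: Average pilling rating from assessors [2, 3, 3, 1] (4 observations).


Formula: Mean = sum / count
Sum = 2 + 3 + 3 + 1 = 9
Mean = 9 / 4 = 2.3

2.3


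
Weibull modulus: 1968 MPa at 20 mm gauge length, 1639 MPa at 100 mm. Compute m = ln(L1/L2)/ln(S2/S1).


Formula: m = ln(L1/L2) / ln(S2/S1)
Step 1: ln(L1/L2) = ln(20/100) = -1.60944
Step 2: S2/S1 = 1639/1968 = 0.83283
Step 3: ln(S2/S1) = ln(0.83283) = -0.18293
Step 4: m = -1.60944 / -0.18293 = 8.80

8.80 (Weibull m)


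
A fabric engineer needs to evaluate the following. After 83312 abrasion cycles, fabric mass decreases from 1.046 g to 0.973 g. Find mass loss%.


Formula: Mass loss% = ((m_before - m_after) / m_before) * 100
Step 1: Mass loss = 1.046 - 0.973 = 0.073 g
Step 2: Ratio = 0.073 / 1.046 = 0.0697897
Step 3: Mass loss% = 0.0697897 * 100 = 6.97897% ≈ 6.98%

6.98%


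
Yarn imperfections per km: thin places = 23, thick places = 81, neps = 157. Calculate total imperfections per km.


Formula: Total = thin places + thick places + neps
Total = 23 + 81 + 157
Total = 261 imperfections/km

261 imperfections/km


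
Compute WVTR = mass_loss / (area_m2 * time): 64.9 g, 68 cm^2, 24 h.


Formula: WVTR = mass_loss / (area * time)
Step 1: Convert area: 68 cm^2 = 0.0068 m^2
Step 2: WVTR = 64.9 g / (0.0068 m^2 * 24 h)
Step 3: WVTR = 64.9 / 0.1632 = 397.7 g/m^2/h

397.7 g/m^2/h


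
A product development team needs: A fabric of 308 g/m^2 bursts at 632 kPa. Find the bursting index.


Formula: Bursting Index = Bursting Strength / Fabric GSM
BI = 632 kPa / 308 g/m^2
BI = 2.052 kPa/(g/m^2)

2.052 kPa/(g/m^2)


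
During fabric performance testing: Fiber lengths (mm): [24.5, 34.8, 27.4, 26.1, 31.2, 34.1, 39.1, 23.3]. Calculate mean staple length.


Formula: Mean = sum of lengths / count
Sum = 24.5 + 34.8 + 27.4 + 26.1 + 31.2 + 34.1 + 39.1 + 23.3
Sum = 240.5 mm
Mean = 240.5 / 8 = 30.06 mm

30.06 mm


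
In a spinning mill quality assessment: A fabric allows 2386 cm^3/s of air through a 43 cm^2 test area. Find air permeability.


Formula: Air Permeability = Airflow / Test Area
AP = 2386 cm^3/s / 43 cm^2
AP = 55.5 cm^3/s/cm^2

55.5 cm^3/s/cm^2


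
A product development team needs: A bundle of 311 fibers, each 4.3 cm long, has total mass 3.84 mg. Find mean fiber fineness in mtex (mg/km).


Formula: fineness (mtex) = mass (mg) / total length (km) = (mass_mg / total_length_m) * 1000
Step 1: Convert fiber length: 4.3 cm = 0.043 m
Step 2: Total fiber length = 311 * 0.043 = 13.373 m
Step 3: Linear density = 3.84 mg / 13.373 m = 0.2871 mg/m
Step 4: fineness = 0.2871 * 1000 = 287.1 mtex

287.1 mtex


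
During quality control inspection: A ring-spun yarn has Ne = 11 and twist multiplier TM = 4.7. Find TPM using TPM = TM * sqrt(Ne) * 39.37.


Formula: TPM = TM * sqrt(Ne) * 39.37
Step 1: sqrt(Ne) = sqrt(11) = 3.3166
Step 2: TM * sqrt(Ne) = 4.7 * 3.3166 = 15.588
Step 3: TPM = 15.588 * 39.37 = 614 twists/m

614 twists/m


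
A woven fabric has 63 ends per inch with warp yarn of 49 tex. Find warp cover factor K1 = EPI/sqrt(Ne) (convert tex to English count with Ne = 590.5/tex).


Formula: K1 = EPI / sqrt(Ne), with Ne = 590.5 / tex_warp
Step 1: Ne = 590.5 / 49 = 12.051
Step 2: sqrt(Ne) = sqrt(12.051) = 3.4715
Step 3: K1 = 63 / 3.4715 = 18.1

18.1


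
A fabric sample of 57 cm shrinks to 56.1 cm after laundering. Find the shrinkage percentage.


Formula: Shrinkage% = ((L_before - L_after) / L_before) * 100
Step 1: Shrinkage = 57 - 56.1 = 0.9 cm
Step 2: Shrinkage% = (0.9 / 57) * 100
Step 3: Shrinkage% = 0.015789 * 100 = 1.5789% ≈ 1.6%

1.6%


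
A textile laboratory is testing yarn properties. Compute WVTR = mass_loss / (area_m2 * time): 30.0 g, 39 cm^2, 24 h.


Formula: WVTR = mass_loss / (area * time)
Step 1: Convert area: 39 cm^2 = 0.0039 m^2
Step 2: WVTR = 30.0 g / (0.0039 m^2 * 24 h)
Step 3: WVTR = 30.0 / 0.0936 = 320.5 g/m^2/h

320.5 g/m^2/h


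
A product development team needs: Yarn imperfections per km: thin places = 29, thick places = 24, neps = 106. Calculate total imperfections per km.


Formula: Total = thin places + thick places + neps
Total = 29 + 24 + 106
Total = 159 imperfections/km

159 imperfections/km


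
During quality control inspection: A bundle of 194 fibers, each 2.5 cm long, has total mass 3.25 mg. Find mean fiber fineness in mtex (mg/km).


Formula: fineness (mtex) = mass (mg) / total length (km) = (mass_mg / total_length_m) * 1000
Step 1: Convert fiber length: 2.5 cm = 0.025 m
Step 2: Total fiber length = 194 * 0.025 = 4.85 m
Step 3: Linear density = 3.25 mg / 4.85 m = 0.6701 mg/m
Step 4: fineness = 0.6701 * 1000 = 670.1 mtex

670.1 mtex


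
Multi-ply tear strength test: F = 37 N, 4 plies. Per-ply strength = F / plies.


Formula: Per-ply strength = Total force / Number of plies
Per-ply = 37 N / 4
Per-ply = 9.25 N

9.25 N


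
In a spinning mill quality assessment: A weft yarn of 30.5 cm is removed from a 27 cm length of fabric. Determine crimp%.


Formula: Crimp% = ((L_yarn - L_fabric) / L_fabric) * 100
Step 1: Extension = 30.5 - 27 = 3.5 cm
Step 2: Crimp% = (3.5 / 27) * 100
Step 3: Crimp% = 0.12963 * 100 = 12.963% ≈ 13.0%

13.0%


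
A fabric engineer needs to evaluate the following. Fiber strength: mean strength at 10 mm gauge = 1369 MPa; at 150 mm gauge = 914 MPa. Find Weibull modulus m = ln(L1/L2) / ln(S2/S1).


Formula: m = ln(L1/L2) / ln(S2/S1)
Step 1: ln(L1/L2) = ln(10/150) = -2.70805
Step 2: S2/S1 = 914/1369 = 0.66764
Step 3: ln(S2/S1) = ln(0.66764) = -0.40401
Step 4: m = -2.70805 / -0.40401 = 6.70

6.70 (Weibull m)


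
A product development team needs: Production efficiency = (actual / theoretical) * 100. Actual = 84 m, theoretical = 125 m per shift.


Formula: Efficiency% = (Actual output / Theoretical output) * 100
Efficiency% = (84 / 125) * 100
Efficiency% = 0.672 * 100 = 67.2%

67.2%
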